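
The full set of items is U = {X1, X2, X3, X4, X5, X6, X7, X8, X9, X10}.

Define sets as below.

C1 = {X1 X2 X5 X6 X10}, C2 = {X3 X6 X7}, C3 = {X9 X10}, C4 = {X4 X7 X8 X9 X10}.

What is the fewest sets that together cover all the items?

C1 and C2 and C4 together: C1 ∪ C2 ∪ C4 = {X1, X2, X3, X4, X5, X6, X7, X8, X9, X10} — every item is covered.
Only C1 contains X1, so C1 is forced; the remaining 5 items need at least 2 more sets (each remaining set adds at most 4) — so at least 3 sets are needed, and 3 is optimal.

3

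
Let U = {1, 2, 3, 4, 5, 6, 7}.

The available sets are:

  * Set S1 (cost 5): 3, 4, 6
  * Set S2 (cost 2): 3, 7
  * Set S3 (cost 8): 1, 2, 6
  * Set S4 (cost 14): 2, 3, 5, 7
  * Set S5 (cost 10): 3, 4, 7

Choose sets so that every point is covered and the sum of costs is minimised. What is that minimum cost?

S1, S3, S4 together cover every point (S1 ∪ S3 ∪ S4 = {1, 2, 3, 4, 5, 6, 7}); total cost 5 + 8 + 14 = 27.
The greedy pick S2, S1, S3, S4 costs 29; no covering selection beats 27.

27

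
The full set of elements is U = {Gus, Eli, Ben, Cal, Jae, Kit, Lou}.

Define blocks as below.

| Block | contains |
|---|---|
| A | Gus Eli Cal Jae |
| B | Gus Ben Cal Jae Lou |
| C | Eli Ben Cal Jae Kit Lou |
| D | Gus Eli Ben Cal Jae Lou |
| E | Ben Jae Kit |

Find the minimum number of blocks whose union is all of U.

D and E cover everything between them: the union {Gus, Eli, Ben, Cal, Jae, Kit, Lou} is all of U.
No single block has all 7 elements (the largest, C, has 6), so 2 is optimal.

2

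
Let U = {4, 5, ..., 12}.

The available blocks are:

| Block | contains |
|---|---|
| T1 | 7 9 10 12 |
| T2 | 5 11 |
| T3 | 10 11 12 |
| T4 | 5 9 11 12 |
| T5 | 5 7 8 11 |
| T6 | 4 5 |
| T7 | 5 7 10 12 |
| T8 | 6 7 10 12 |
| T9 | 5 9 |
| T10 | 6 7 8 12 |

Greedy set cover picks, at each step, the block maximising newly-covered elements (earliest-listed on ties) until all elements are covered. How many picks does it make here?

Greedy: pick T1 (covers 4 new) → pick T5 (covers 3 new) → pick T6 (covers 1 new) → pick T8 (covers 1 new). Total picks: 4.

4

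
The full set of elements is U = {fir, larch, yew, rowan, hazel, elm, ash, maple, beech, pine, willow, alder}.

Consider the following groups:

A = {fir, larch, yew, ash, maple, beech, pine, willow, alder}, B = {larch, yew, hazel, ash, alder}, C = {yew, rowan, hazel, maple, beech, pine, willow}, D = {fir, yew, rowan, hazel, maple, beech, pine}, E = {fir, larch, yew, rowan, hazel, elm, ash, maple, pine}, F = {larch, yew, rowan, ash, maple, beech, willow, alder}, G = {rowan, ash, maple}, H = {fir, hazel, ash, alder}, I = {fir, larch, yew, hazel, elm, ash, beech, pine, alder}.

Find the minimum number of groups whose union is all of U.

Take {E, F}. Their union is {fir, larch, yew, rowan, hazel, elm, ash, maple, beech, pine, willow, alder}, which is all 12 elements.
No single group has all 12 elements (the largest, A, has 9), so 2 is optimal.

2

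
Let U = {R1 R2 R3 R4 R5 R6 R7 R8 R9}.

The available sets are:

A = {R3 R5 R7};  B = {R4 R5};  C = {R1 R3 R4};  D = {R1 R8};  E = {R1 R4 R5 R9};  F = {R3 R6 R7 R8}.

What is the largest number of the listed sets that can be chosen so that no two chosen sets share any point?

A, D are pairwise disjoint (A={R3,R5,R7}; D={R1,R8}).
Every remaining set overlaps one of these, and no 3 of the listed sets are pairwise disjoint, so 2 is the maximum.

2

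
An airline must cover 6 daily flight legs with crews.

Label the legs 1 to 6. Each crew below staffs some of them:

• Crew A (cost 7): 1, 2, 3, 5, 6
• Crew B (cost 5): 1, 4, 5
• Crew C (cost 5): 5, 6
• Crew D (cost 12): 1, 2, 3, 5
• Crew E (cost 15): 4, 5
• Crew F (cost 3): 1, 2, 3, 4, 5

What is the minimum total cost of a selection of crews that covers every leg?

C, F together cover every leg (C ∪ F = {1, 2, 3, 4, 5, 6}); total cost 5 + 3 = 8.
No covering selection has total cost below 8.

8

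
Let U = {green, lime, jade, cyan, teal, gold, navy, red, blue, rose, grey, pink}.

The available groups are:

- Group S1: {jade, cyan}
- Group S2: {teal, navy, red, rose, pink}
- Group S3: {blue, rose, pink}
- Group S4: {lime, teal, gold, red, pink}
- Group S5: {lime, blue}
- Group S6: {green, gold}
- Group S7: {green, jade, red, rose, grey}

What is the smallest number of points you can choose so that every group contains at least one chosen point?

4

H = {jade, gold, navy, blue} meets every group (each contains at least one member of H), and |H| = 4.
The groups S1, S2, S5, S6 are pairwise disjoint, so any hitting set needs a separate point for each — at least 4. Hence 4 is optimal.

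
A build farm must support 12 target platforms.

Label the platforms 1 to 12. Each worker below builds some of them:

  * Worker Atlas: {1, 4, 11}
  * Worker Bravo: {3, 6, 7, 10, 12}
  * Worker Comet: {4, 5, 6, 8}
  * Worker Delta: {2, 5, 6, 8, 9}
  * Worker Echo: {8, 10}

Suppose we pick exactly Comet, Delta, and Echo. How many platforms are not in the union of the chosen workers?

Union of Comet, Delta, Echo = {2, 4, 5, 6, 8, 9, 10}.
Not covered: 1, 3, 7, 11, 12 — 5 platforms.

5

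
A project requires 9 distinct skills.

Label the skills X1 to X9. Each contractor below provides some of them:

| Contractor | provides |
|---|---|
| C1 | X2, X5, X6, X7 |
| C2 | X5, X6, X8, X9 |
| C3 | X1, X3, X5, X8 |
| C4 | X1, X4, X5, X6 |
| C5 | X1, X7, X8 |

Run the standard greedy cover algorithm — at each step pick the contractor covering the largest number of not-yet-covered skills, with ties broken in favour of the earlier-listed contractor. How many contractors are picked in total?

4

Greedy: pick C1 (covers 4 new) → pick C3 (covers 3 new) → pick C2 (covers 1 new) → pick C4 (covers 1 new). Total picks: 4.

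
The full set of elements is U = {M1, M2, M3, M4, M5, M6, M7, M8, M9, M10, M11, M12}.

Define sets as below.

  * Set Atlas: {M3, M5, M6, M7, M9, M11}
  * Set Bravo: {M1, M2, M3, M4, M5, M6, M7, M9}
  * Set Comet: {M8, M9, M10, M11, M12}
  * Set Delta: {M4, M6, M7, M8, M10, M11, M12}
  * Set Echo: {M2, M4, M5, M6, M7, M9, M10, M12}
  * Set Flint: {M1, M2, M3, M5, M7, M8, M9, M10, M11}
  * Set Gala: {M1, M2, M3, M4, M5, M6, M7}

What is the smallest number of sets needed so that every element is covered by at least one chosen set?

2

Take {Comet, Gala}. Their union is {M1, M2, M3, M4, M5, M6, M7, M8, M9, M10, M11, M12}, which is all 12 elements.
No single set has all 12 elements (the largest, Flint, has 9), so 2 is optimal.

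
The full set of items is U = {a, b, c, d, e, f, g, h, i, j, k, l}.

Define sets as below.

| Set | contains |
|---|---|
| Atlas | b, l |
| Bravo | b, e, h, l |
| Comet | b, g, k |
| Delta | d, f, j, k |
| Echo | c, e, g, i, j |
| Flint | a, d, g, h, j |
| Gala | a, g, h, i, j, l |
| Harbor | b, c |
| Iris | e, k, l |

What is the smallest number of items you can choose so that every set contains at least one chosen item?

The 3 items {b, g, k} hit every set.
The sets Flint, Harbor, Iris are pairwise disjoint, so any hitting set needs a separate item for each — at least 3. Hence 3 is optimal.

3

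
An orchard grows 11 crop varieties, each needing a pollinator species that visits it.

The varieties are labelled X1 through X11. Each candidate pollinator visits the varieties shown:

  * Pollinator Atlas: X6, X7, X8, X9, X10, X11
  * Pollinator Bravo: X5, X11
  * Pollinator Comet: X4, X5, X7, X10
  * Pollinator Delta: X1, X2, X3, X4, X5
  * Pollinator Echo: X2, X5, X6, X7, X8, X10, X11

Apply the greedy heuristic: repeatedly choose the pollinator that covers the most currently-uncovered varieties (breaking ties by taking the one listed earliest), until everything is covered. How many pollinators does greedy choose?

Greedy: pick Echo (covers 7 new) → pick Delta (covers 3 new) → pick Atlas (covers 1 new). Total picks: 3.
(The true minimum cover uses only 2 pollinators, so greedy is not optimal here.)

3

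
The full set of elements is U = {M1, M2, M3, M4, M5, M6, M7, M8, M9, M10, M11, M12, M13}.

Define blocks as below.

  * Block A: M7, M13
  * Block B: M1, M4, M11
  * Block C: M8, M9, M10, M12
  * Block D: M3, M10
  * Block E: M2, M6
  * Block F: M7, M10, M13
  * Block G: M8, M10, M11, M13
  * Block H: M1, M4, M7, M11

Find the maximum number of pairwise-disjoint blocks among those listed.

4

A, B, D, E are pairwise disjoint (A={M7,M13}; B={M1,M4,M11}; D={M3,M10}; E={M2,M6}).
Every remaining block overlaps one of these, and no 5 of the listed blocks are pairwise disjoint, so 4 is the maximum.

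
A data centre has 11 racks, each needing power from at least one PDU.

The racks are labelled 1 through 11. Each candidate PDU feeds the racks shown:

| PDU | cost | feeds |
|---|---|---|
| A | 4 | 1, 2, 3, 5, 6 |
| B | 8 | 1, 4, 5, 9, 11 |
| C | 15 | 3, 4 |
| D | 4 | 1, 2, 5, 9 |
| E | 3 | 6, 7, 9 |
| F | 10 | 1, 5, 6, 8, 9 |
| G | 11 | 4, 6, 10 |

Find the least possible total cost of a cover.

A, B, E, F, G together cover every rack (A ∪ B ∪ E ∪ F ∪ G = {1, 2, 3, 4, 5, 6, 7, 8, 9, 10, 11}); total cost 4 + 8 + 3 + 10 + 11 = 36.
No covering selection has total cost below 36.

36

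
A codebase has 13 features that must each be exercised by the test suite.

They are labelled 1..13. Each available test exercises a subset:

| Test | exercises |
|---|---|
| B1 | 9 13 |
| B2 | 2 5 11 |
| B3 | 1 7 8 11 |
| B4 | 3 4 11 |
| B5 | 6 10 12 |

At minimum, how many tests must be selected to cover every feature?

5

Take {B1, B2, B3, B4, B5}. Their union is {1, 2, 3, 4, 5, 6, 7, 8, 9, 10, 11, 12, 13}, which is all 13 features.
Only B2 contains 2, so B2 is forced; the remaining 10 features need at least 4 more tests (each remaining test adds at most 3) — so at least 5 tests are needed, and 5 is optimal.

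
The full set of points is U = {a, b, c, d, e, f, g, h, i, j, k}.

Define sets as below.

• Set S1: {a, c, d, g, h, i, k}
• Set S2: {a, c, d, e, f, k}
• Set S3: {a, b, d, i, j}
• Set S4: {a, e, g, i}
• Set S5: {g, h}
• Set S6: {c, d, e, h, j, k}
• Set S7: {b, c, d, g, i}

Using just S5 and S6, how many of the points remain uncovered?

Union of S5, S6 = {c, d, e, g, h, j, k}.
Not covered: a, b, f, i — 4 points.

4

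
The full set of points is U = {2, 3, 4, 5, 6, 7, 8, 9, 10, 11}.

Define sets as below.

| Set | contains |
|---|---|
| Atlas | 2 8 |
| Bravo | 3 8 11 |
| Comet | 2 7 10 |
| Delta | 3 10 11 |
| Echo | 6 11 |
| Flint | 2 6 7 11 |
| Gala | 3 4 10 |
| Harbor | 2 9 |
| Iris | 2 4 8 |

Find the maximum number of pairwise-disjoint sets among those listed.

3

Echo, Gala, Harbor are pairwise disjoint (Echo={6,11}; Gala={3,4,10}; Harbor={2,9}).
Every remaining set overlaps one of these, and no 4 of the listed sets are pairwise disjoint, so 3 is the maximum.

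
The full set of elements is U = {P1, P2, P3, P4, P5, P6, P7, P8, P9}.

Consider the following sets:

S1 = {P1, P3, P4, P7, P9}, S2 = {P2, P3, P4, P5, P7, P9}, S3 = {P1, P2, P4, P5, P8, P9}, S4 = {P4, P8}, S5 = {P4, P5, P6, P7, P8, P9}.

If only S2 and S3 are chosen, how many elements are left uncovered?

1

Union of S2, S3 = {P1, P2, P3, P4, P5, P7, P8, P9}.
Not covered: P6 — 1 element.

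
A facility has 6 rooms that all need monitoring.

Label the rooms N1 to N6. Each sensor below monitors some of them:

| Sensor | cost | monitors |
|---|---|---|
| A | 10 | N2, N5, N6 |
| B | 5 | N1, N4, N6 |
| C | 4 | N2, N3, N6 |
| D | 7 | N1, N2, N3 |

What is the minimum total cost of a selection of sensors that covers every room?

19

A, B, C together cover every room (A ∪ B ∪ C = {N1, N2, N3, N4, N5, N6}); total cost 10 + 5 + 4 = 19.
No covering selection has total cost below 19.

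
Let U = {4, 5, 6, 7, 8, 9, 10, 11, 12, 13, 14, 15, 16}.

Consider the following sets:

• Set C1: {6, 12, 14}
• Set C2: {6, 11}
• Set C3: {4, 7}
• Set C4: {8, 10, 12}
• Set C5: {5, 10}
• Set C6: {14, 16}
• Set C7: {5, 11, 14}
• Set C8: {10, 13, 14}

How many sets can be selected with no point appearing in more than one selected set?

C2, C3, C5, C6 are pairwise disjoint (C2={6,11}; C3={4,7}; C5={5,10}; C6={14,16}).
Every remaining set overlaps one of these, and no 5 of the listed sets are pairwise disjoint, so 4 is the maximum.

4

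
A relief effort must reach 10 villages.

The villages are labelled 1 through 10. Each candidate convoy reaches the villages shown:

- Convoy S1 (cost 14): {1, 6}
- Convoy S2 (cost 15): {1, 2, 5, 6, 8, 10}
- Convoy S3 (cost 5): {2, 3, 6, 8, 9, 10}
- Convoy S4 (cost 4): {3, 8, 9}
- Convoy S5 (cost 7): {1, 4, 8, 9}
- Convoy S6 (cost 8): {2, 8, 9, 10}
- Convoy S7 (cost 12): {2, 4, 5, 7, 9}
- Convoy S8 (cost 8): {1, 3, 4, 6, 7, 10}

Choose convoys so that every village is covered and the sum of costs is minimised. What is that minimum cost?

S4, S7, S8 together cover every village (S4 ∪ S7 ∪ S8 = {1, 2, 3, 4, 5, 6, 7, 8, 9, 10}); total cost 4 + 12 + 8 = 24.
The greedy pick S3, S8, S7 costs 25; no covering selection beats 24.

24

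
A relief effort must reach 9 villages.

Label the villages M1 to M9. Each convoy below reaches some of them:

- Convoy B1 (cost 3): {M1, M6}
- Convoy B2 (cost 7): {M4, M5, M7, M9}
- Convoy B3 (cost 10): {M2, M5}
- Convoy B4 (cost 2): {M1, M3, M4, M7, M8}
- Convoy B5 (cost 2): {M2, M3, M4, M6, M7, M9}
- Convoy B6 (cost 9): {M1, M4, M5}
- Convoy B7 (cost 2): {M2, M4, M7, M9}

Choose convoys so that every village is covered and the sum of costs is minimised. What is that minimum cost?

11

B2, B4, B5 together cover every village (B2 ∪ B4 ∪ B5 = {M1, M2, M3, M4, M5, M6, M7, M8, M9}); total cost 7 + 2 + 2 = 11.
No covering selection has total cost below 11.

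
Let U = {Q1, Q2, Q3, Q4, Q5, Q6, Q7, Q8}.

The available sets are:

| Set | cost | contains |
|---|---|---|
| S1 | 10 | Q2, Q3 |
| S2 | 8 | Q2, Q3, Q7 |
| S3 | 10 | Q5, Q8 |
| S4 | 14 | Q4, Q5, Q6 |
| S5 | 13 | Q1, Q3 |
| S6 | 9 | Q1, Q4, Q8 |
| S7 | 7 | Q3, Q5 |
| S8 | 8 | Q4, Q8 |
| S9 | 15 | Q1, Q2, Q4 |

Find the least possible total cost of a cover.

31

S2, S4, S6 together cover every item (S2 ∪ S4 ∪ S6 = {Q1, Q2, Q3, Q4, Q5, Q6, Q7, Q8}); total cost 8 + 14 + 9 = 31.
No covering selection has total cost below 31.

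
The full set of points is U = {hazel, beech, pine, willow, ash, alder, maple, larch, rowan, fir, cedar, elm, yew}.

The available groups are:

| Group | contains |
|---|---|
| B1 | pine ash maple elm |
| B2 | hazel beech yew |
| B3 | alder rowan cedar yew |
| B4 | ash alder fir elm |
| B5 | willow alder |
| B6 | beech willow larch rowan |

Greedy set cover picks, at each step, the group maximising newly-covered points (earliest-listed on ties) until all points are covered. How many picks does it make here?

Greedy: pick B1 (covers 4 new) → pick B3 (covers 4 new) → pick B6 (covers 3 new) → pick B2 (covers 1 new) → pick B4 (covers 1 new). Total picks: 5.

5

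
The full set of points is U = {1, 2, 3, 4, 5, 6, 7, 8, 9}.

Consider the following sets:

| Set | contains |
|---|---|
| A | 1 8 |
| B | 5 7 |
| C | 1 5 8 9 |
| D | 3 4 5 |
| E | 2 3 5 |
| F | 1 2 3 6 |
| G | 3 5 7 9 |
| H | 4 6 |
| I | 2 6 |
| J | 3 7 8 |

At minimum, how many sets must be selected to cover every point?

4

Take {C, D, F, J}. Their union is {1, 2, 3, 4, 5, 6, 7, 8, 9}, which is all 9 points.
No 3 of the 10 sets cover everything (all 120 combinations miss at least one point), so 4 is optimal.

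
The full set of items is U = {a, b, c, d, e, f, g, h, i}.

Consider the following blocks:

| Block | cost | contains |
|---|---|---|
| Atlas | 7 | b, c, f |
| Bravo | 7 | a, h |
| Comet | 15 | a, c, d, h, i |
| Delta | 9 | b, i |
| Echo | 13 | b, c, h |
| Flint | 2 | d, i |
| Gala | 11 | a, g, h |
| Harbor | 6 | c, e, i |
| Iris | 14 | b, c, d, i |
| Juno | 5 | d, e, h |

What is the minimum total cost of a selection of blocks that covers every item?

Atlas, Flint, Gala, Juno together cover every item (Atlas ∪ Flint ∪ Gala ∪ Juno = {a, b, c, d, e, f, g, h, i}); total cost 7 + 2 + 11 + 5 = 25.
No covering selection has total cost below 25.

25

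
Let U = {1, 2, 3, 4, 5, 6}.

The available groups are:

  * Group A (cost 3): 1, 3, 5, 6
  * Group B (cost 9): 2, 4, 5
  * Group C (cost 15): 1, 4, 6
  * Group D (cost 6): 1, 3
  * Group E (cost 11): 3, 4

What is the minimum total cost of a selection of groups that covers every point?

A, B together cover every point (A ∪ B = {1, 2, 3, 4, 5, 6}); total cost 3 + 9 = 12.
No covering selection has total cost below 12.

12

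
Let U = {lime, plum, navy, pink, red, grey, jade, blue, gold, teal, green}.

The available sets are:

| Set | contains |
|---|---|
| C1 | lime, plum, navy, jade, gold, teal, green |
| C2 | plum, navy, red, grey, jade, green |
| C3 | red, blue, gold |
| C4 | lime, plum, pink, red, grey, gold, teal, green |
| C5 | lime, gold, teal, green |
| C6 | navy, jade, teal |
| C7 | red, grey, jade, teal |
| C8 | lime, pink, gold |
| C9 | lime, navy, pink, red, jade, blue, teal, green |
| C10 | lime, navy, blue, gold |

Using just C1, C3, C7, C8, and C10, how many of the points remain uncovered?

Union of C1, C3, C7, C8, C10 = {lime, plum, navy, pink, red, grey, jade, blue, gold, teal, green} — that's every point, so 0 are uncovered.

0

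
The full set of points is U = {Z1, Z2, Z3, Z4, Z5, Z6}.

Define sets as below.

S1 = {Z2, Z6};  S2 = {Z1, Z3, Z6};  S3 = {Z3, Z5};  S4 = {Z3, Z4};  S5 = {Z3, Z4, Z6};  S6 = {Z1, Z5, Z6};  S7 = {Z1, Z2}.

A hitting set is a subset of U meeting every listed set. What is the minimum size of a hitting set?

3

H = {Z2, Z3, Z5} meets every set (each contains at least one member of H), and |H| = 3.
No choice of 2 points meets every set, so 3 is the minimum.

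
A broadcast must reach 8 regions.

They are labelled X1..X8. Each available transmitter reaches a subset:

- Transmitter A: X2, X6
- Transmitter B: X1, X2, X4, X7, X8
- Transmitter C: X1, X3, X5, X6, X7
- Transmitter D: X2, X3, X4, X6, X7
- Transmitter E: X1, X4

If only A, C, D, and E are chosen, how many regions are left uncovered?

1

Union of A, C, D, E = {X1, X2, X3, X4, X5, X6, X7}.
Not covered: X8 — 1 region.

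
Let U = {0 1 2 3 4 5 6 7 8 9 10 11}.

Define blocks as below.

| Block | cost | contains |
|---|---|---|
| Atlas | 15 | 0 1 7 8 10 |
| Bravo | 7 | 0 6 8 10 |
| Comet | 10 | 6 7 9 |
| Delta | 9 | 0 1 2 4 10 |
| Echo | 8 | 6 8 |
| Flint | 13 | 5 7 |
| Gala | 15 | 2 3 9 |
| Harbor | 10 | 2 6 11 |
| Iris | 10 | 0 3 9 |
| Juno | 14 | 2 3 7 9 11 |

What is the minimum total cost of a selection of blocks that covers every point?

43

Bravo, Delta, Flint, Juno together cover every point (Bravo ∪ Delta ∪ Flint ∪ Juno = {0, 1, 2, 3, 4, 5, 6, 7, 8, 9, 10, 11}); total cost 7 + 9 + 13 + 14 = 43.
No covering selection has total cost below 43.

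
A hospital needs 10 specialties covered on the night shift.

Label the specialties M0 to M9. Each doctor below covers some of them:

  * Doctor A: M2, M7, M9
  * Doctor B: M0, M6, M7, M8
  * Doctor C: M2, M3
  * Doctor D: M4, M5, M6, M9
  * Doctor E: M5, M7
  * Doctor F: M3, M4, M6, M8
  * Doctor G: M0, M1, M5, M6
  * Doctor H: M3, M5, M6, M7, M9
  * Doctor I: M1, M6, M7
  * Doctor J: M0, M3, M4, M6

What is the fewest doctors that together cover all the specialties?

A and F and G together: A ∪ F ∪ G = {M0, M1, M2, M3, M4, M5, M6, M7, M8, M9} — every specialty is covered.
No 2 of the 10 doctors cover everything (all 45 combinations miss at least one specialty), so 3 is optimal.

3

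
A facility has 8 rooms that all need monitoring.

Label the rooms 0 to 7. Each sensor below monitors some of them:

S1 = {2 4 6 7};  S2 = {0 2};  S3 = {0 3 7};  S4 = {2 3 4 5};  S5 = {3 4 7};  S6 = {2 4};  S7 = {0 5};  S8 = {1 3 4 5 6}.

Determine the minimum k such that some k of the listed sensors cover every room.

3

S3 and S4 and S8 together: S3 ∪ S4 ∪ S8 = {0, 1, 2, 3, 4, 5, 6, 7} — every room is covered.
Only S8 contains 1, so S8 is forced; the remaining 3 rooms need at least 2 more sensors (each remaining sensor adds at most 2) — so at least 3 sensors are needed, and 3 is optimal.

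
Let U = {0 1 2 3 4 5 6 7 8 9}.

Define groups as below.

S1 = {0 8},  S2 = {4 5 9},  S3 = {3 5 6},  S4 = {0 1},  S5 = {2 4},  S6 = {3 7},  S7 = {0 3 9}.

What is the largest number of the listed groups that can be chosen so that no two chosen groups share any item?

S1, S3, S5 are pairwise disjoint (S1={0,8}; S3={3,5,6}; S5={2,4}).
Every remaining group overlaps one of these, and no 4 of the listed groups are pairwise disjoint, so 3 is the maximum.

3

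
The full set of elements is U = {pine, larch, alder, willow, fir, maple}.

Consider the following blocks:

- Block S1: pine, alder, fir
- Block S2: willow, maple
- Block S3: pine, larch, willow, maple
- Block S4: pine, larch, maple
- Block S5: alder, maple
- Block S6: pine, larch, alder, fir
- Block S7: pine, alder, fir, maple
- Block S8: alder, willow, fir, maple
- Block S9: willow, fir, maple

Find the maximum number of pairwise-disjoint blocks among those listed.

2

S2, S6 are pairwise disjoint (S2={willow,maple}; S6={pine,larch,alder,fir}).
Every remaining block overlaps one of these, and no 3 of the listed blocks are pairwise disjoint, so 2 is the maximum.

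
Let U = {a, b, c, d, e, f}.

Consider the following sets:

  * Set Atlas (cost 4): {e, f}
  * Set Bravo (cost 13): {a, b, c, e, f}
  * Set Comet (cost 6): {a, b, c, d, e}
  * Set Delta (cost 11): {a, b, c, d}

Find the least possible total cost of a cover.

Atlas, Comet together cover every item (Atlas ∪ Comet = {a, b, c, d, e, f}); total cost 4 + 6 = 10.
No covering selection has total cost below 10.

10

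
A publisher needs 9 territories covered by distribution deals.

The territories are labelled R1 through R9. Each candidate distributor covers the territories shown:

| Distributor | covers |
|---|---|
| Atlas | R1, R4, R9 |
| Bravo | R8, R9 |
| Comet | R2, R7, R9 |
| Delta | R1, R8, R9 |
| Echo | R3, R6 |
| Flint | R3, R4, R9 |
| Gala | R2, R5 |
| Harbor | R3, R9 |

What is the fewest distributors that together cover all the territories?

5

Atlas and Bravo and Comet and Echo and Gala together: Atlas ∪ Bravo ∪ Comet ∪ Echo ∪ Gala = {R1, R2, R3, R4, R5, R6, R7, R8, R9} — every territory is covered.
No 4 of the 8 distributors cover everything (all 70 combinations miss at least one territory), so 5 is optimal.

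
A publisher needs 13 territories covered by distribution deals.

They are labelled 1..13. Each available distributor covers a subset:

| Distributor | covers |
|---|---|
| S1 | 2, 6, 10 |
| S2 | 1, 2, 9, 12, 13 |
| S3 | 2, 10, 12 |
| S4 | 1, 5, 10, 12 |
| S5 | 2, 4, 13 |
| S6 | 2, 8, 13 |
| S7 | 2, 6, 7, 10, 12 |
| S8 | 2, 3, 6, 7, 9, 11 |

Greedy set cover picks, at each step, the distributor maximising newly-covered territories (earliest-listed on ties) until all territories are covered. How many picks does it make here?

Greedy: pick S8 (covers 6 new) → pick S4 (covers 4 new) → pick S5 (covers 2 new) → pick S6 (covers 1 new). Total picks: 4.

4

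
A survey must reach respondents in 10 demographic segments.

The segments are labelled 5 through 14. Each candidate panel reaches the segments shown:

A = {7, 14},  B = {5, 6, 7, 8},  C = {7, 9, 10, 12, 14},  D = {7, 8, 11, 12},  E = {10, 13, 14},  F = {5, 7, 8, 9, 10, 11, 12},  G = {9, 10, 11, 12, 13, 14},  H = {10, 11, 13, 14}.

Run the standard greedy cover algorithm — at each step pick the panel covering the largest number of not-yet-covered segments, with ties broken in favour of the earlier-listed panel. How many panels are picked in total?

Greedy: pick F (covers 7 new) → pick E (covers 2 new) → pick B (covers 1 new). Total picks: 3.
(The true minimum cover uses only 2 panels, so greedy is not optimal here.)

3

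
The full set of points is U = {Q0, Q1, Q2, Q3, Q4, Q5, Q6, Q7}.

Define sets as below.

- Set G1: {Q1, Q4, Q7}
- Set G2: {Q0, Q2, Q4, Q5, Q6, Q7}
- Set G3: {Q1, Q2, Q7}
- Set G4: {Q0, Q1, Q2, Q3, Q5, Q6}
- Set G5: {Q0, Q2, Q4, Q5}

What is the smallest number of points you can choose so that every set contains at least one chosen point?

2

H = {Q0, Q1} meets every set (each contains at least one member of H), and |H| = 2.
No single point lies in every set, so at least 2 are needed and 2 is optimal.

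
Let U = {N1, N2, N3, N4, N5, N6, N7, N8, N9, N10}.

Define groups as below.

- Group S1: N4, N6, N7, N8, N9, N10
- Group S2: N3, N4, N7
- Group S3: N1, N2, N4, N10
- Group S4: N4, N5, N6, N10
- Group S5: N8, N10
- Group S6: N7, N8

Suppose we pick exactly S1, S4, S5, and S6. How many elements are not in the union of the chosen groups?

3

Union of S1, S4, S5, S6 = {N4, N5, N6, N7, N8, N9, N10}.
Not covered: N1, N2, N3 — 3 elements.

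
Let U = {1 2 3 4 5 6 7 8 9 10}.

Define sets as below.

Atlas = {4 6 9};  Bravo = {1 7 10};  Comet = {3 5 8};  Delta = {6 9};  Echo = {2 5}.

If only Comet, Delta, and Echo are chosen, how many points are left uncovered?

4

Union of Comet, Delta, Echo = {2, 3, 5, 6, 8, 9}.
Not covered: 1, 4, 7, 10 — 4 points.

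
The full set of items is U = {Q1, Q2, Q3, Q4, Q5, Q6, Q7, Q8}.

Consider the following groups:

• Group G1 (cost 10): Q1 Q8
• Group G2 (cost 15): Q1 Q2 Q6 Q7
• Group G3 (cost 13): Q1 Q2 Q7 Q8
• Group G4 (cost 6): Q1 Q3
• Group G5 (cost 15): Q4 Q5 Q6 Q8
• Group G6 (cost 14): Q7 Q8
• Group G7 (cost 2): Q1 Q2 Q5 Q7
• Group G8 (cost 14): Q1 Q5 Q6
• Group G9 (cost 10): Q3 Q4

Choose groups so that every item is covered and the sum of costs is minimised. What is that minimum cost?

G4, G5, G7 together cover every item (G4 ∪ G5 ∪ G7 = {Q1, Q2, Q3, Q4, Q5, Q6, Q7, Q8}); total cost 6 + 15 + 2 = 23.
No covering selection has total cost below 23.

23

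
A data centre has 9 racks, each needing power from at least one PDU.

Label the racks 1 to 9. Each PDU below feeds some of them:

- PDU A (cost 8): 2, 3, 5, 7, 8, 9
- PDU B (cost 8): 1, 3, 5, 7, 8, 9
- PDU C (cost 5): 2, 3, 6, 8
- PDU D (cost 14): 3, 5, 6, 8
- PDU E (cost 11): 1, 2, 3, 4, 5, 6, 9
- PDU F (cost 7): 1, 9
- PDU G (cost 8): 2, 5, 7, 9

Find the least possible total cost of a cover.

A, E together cover every rack (A ∪ E = {1, 2, 3, 4, 5, 6, 7, 8, 9}); total cost 8 + 11 = 19.
The greedy pick C, B, E costs 24; no covering selection beats 19.

19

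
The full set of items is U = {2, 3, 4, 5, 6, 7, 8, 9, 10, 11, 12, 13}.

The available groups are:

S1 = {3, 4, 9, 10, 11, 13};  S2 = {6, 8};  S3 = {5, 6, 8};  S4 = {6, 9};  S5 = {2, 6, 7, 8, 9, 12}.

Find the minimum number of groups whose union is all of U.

Take {S1, S3, S5}. Their union is {2, 3, 4, 5, 6, 7, 8, 9, 10, 11, 12, 13}, which is all 12 items.
Only S5 contains 2, so S5 is forced; the remaining 6 items need at least 2 more groups (each remaining group adds at most 5) — so at least 3 groups are needed, and 3 is optimal.

3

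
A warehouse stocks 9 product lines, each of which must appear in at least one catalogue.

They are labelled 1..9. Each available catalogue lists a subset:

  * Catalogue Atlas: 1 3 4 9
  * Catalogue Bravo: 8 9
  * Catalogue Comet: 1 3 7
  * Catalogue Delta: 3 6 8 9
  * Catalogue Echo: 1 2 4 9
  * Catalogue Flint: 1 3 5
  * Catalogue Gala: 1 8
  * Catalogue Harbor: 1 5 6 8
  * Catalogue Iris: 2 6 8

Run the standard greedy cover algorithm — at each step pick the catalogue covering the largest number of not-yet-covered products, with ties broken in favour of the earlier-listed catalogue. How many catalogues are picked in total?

Greedy: pick Atlas (covers 4 new) → pick Harbor (covers 3 new) → pick Comet (covers 1 new) → pick Echo (covers 1 new). Total picks: 4.
(The true minimum cover uses only 3 catalogues, so greedy is not optimal here.)

4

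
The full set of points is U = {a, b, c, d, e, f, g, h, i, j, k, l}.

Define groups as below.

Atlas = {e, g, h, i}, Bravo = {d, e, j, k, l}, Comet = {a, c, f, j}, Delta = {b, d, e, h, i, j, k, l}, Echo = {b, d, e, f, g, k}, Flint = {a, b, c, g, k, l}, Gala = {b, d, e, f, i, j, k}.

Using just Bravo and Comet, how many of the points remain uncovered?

Union of Bravo, Comet = {a, c, d, e, f, j, k, l}.
Not covered: b, g, h, i — 4 points.

4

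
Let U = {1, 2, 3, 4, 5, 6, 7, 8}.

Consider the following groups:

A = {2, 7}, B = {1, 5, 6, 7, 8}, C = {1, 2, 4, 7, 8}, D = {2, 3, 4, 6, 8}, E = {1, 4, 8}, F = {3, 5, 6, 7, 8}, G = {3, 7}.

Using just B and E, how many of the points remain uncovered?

Union of B, E = {1, 4, 5, 6, 7, 8}.
Not covered: 2, 3 — 2 points.

2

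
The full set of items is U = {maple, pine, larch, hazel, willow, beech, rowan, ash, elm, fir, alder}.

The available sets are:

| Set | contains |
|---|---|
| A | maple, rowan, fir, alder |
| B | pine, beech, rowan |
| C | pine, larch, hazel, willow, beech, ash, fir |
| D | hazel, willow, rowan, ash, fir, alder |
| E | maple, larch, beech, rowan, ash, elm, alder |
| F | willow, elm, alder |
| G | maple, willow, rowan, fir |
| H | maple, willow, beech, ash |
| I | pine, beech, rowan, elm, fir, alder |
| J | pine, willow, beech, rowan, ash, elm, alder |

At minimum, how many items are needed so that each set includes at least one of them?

2

T = {willow, rowan} meets every set (each contains at least one member of T), and |T| = 2.
The sets B, F are pairwise disjoint, so any hitting set needs a separate item for each — at least 2. Hence 2 is optimal.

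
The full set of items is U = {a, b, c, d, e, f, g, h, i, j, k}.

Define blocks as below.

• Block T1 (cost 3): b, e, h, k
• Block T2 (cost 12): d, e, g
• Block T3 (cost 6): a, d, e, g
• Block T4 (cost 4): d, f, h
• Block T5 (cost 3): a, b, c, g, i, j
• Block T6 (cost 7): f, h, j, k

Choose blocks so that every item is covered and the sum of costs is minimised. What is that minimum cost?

T1, T4, T5 together cover every item (T1 ∪ T4 ∪ T5 = {a, b, c, d, e, f, g, h, i, j, k}); total cost 3 + 4 + 3 = 10.
No covering selection has total cost below 10.

10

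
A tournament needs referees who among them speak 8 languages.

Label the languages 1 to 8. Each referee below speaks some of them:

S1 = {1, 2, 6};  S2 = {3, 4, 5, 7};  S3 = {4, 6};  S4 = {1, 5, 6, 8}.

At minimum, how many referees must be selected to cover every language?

Take {S1, S2, S4}. Their union is {1, 2, 3, 4, 5, 6, 7, 8}, which is all 8 languages.
Only S1 contains 2, so S1 is forced; the remaining 5 languages need at least 2 more referees (each remaining referee adds at most 4) — so at least 3 referees are needed, and 3 is optimal.

3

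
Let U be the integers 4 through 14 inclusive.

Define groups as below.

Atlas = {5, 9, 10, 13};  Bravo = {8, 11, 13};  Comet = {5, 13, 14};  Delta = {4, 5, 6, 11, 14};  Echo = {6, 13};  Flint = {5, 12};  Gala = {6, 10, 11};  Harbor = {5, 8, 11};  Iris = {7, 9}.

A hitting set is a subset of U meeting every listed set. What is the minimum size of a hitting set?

4

H = {5, 6, 7, 13} meets every group (each contains at least one member of H), and |H| = 4.
No choice of 3 elements meets every group, so 4 is the minimum.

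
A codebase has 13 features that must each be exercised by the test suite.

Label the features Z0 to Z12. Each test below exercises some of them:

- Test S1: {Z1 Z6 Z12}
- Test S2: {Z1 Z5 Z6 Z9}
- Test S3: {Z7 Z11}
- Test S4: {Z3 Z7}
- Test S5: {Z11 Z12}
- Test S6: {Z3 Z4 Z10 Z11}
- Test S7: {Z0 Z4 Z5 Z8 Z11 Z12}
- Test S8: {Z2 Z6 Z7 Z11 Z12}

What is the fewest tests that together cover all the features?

4

Take {S2, S6, S7, S8}. Their union is {Z0, Z1, Z2, Z3, Z4, Z5, Z6, Z7, Z8, Z9, Z10, Z11, Z12}, which is all 13 features.
Only S7 contains Z0, so S7 is forced; the remaining 7 features need at least 3 more tests (each remaining test adds at most 3) — so at least 4 tests are needed, and 4 is optimal.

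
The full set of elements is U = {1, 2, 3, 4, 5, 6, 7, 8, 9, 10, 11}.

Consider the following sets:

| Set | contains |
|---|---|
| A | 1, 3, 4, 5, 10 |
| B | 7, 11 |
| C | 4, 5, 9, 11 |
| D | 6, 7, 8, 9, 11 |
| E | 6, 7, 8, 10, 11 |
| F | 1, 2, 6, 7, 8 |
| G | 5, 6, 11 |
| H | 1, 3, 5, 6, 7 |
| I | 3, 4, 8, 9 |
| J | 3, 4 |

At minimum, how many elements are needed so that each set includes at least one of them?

3

T = {4, 6, 11} meets every set (each contains at least one member of T), and |T| = 3.
No choice of 2 elements meets every set, so 3 is the minimum.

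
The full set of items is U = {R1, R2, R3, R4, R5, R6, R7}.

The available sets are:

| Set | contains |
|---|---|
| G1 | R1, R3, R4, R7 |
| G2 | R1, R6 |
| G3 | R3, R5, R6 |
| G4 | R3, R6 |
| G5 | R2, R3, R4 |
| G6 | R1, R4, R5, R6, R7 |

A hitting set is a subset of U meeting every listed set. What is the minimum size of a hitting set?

2

Take H = {R3, R6}. Each listed set contains at least one of these, so H is a hitting set of size 2.
The sets G2, G5 are pairwise disjoint, so any hitting set needs a separate item for each — at least 2. Hence 2 is optimal.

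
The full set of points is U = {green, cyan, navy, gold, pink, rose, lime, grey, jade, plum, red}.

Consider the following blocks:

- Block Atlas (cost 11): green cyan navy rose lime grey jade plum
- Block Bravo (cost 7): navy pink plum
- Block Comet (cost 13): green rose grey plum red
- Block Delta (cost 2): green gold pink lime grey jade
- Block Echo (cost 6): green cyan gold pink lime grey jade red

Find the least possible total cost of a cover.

Atlas, Echo together cover every point (Atlas ∪ Echo = {green, cyan, navy, gold, pink, rose, lime, grey, jade, plum, red}); total cost 11 + 6 = 17.
The greedy pick Delta, Atlas, Echo costs 19; no covering selection beats 17.

17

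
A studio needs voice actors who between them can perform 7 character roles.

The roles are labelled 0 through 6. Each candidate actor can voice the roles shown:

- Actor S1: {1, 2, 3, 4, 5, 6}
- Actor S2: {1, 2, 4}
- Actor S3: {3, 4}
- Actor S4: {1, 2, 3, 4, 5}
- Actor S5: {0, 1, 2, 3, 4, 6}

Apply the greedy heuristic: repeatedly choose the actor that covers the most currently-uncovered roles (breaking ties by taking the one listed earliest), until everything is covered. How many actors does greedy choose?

2

Greedy: pick S1 (covers 6 new) → pick S5 (covers 1 new). Total picks: 2.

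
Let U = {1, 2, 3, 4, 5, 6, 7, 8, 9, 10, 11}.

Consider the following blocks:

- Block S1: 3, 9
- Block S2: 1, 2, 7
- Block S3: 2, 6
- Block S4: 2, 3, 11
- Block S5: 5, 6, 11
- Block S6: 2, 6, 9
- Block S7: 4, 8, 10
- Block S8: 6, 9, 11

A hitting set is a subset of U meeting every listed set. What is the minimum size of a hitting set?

The 4 items {2, 3, 4, 6} hit every block.
The blocks S1, S2, S5, S7 are pairwise disjoint, so any hitting set needs a separate item for each — at least 4. Hence 4 is optimal.

4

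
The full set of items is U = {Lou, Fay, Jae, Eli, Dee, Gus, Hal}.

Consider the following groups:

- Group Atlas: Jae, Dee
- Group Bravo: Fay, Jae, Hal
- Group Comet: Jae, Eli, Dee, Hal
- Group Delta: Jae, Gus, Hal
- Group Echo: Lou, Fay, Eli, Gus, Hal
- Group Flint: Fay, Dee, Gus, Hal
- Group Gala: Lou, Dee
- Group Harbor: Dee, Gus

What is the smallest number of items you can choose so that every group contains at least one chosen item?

2

The 2 items {Dee, Hal} hit every group.
The groups Atlas, Echo are pairwise disjoint, so any hitting set needs a separate item for each — at least 2. Hence 2 is optimal.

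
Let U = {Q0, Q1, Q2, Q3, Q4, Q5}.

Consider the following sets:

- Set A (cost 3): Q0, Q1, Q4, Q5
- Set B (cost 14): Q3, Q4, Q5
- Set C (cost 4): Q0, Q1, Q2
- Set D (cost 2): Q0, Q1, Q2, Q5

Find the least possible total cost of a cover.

16

B, D together cover every point (B ∪ D = {Q0, Q1, Q2, Q3, Q4, Q5}); total cost 14 + 2 = 16.
The greedy pick D, A, B costs 19; no covering selection beats 16.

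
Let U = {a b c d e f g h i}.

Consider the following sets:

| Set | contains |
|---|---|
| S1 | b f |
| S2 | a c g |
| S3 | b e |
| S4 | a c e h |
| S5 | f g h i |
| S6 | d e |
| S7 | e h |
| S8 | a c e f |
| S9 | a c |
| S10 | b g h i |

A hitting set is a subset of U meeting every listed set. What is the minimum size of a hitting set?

4

Take T = {a, b, e, i}. Each listed set contains at least one of these, so T is a hitting set of size 4.
No choice of 3 elements meets every set, so 4 is the minimum.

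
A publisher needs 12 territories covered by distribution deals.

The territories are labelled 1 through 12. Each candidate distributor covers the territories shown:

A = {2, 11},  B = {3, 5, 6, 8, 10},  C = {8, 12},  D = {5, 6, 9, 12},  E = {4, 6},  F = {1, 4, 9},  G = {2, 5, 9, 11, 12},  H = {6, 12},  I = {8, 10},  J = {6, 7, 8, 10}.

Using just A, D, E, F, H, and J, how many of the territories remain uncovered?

1

Union of A, D, E, F, H, J = {1, 2, 4, 5, 6, 7, 8, 9, 10, 11, 12}.
Not covered: 3 — 1 territory.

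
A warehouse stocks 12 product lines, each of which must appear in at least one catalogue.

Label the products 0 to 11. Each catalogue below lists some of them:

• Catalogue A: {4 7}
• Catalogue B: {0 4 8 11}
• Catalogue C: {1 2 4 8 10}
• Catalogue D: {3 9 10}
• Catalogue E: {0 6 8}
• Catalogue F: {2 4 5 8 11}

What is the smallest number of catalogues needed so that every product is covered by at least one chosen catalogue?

Take {A, C, D, E, F}. Their union is {0, 1, 2, 3, 4, 5, 6, 7, 8, 9, 10, 11}, which is all 12 products.
Only C contains 1, so C is forced; the remaining 7 products need at least 4 more catalogues (each remaining catalogue adds at most 2) — so at least 5 catalogues are needed, and 5 is optimal.

5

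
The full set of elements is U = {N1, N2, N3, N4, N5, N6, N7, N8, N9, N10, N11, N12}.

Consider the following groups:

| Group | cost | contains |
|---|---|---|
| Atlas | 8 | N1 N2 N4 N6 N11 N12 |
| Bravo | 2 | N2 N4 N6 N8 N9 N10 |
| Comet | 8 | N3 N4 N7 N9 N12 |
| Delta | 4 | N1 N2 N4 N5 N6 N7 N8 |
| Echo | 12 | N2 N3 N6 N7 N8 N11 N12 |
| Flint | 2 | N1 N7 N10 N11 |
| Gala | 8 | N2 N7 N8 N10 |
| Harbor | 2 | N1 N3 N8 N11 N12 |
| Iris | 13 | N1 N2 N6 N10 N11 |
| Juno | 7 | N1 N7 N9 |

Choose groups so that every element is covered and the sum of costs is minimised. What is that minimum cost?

Bravo, Delta, Harbor together cover every element (Bravo ∪ Delta ∪ Harbor = {N1, N2, N3, N4, N5, N6, N7, N8, N9, N10, N11, N12}); total cost 2 + 4 + 2 = 8.
No covering selection has total cost below 8.

8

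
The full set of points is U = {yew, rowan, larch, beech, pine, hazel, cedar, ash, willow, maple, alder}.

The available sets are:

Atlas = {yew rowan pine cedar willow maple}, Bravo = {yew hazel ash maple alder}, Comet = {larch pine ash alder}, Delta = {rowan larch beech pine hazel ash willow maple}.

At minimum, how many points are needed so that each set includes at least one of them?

The 2 points {yew, larch} hit every set.
No single point lies in every set, so at least 2 are needed and 2 is optimal.

2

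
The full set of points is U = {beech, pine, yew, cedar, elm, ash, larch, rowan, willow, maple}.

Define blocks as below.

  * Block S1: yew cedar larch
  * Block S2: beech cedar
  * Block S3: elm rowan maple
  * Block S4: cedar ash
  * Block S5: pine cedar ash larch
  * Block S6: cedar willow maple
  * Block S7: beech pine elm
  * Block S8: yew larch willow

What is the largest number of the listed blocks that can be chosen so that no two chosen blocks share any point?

S3, S4, S8 are pairwise disjoint (S3={elm,rowan,maple}; S4={cedar,ash}; S8={yew,larch,willow}).
Every remaining block overlaps one of these, and no 4 of the listed blocks are pairwise disjoint, so 3 is the maximum.

3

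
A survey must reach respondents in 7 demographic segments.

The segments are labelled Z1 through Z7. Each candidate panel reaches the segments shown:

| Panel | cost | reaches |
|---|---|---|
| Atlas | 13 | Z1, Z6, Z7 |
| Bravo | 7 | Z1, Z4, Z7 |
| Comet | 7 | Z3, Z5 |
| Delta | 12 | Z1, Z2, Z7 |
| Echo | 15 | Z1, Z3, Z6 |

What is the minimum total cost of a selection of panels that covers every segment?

39

Atlas, Bravo, Comet, Delta together cover every segment (Atlas ∪ Bravo ∪ Comet ∪ Delta = {Z1, Z2, Z3, Z4, Z5, Z6, Z7}); total cost 13 + 7 + 7 + 12 = 39.
No covering selection has total cost below 39.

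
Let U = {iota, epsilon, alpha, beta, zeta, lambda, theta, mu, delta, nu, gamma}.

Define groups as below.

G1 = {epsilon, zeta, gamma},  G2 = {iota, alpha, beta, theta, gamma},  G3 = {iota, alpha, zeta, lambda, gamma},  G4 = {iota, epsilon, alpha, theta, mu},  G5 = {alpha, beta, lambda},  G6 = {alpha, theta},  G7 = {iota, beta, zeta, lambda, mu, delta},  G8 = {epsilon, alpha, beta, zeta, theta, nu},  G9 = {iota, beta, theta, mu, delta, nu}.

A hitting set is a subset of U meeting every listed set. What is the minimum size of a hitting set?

3

Take H = {epsilon, alpha, beta}. Each listed group contains at least one of these, so H is a hitting set of size 3.
No choice of 2 points meets every group, so 3 is the minimum.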